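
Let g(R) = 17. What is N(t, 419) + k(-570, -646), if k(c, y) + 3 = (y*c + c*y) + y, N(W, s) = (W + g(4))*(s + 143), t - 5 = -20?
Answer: 736915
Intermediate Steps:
t = -15 (t = 5 - 20 = -15)
N(W, s) = (17 + W)*(143 + s) (N(W, s) = (W + 17)*(s + 143) = (17 + W)*(143 + s))
k(c, y) = -3 + y + 2*c*y (k(c, y) = -3 + ((y*c + c*y) + y) = -3 + ((c*y + c*y) + y) = -3 + (2*c*y + y) = -3 + (y + 2*c*y) = -3 + y + 2*c*y)
N(t, 419) + k(-570, -646) = (2431 + 17*419 + 143*(-15) - 15*419) + (-3 - 646 + 2*(-570)*(-646)) = (2431 + 7123 - 2145 - 6285) + (-3 - 646 + 736440) = 1124 + 735791 = 736915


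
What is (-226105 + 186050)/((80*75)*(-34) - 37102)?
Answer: 40055/241102 ≈ 0.16613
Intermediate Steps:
(-226105 + 186050)/((80*75)*(-34) - 37102) = -40055/(6000*(-34) - 37102) = -40055/(-204000 - 37102) = -40055/(-241102) = -40055*(-1/241102) = 40055/241102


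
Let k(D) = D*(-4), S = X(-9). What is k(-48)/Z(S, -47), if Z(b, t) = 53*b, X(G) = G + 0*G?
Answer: -64/159 ≈ -0.40252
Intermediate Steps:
X(G) = G (X(G) = G + 0 = G)
S = -9
k(D) = -4*D
k(-48)/Z(S, -47) = (-4*(-48))/((53*(-9))) = 192/(-477) = 192*(-1/477) = -64/159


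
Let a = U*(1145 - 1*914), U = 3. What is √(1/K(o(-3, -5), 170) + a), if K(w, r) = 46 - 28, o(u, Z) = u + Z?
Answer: 5*√998/6 ≈ 26.326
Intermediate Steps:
o(u, Z) = Z + u
K(w, r) = 18
a = 693 (a = 3*(1145 - 1*914) = 3*(1145 - 914) = 3*231 = 693)
√(1/K(o(-3, -5), 170) + a) = √(1/18 + 693) = √(12475/18) = 5*√998/6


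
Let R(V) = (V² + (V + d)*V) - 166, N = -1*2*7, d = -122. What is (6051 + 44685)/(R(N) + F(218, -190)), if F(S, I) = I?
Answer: 3171/109 ≈ 29.092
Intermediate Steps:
N = -14 (N = -2*7 = -14)
R(V) = -166 + V² + V*(-122 + V) (R(V) = (V² + (V - 122)*V) - 166 = (V² + (-122 + V)*V) - 166 = (V² + V*(-122 + V)) - 166 = -166 + V² + V*(-122 + V))
(6051 + 44685)/(R(N) + F(218, -190)) = (6051 + 44685)/((-166 - 122*(-14) + 2*(-14)²) - 190) = 50736/((-166 + 1708 + 2*196) - 190) = 50736/((-166 + 1708 + 392) - 190) = 50736/(1934 - 190) = 50736/1744 = 50736*(1/1744) = 3171/109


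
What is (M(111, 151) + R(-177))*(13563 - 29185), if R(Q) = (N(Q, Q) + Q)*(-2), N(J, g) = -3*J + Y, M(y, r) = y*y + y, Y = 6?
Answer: -182964864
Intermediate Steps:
M(y, r) = y + y² (M(y, r) = y² + y = y + y²)
N(J, g) = 6 - 3*J (N(J, g) = -3*J + 6 = 6 - 3*J)
R(Q) = -12 + 4*Q (R(Q) = ((6 - 3*Q) + Q)*(-2) = (6 - 2*Q)*(-2) = -12 + 4*Q)
(M(111, 151) + R(-177))*(13563 - 29185) = (111*(1 + 111) + (-12 + 4*(-177)))*(13563 - 29185) = (111*112 + (-12 - 708))*(-15622) = (12432 - 720)*(-15622) = 11712*(-15622) = -182964864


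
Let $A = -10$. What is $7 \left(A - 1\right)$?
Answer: $-77$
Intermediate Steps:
$7 \left(A - 1\right) = 7 \left(-10 - 1\right) = 7 \left(-11\right) = -77$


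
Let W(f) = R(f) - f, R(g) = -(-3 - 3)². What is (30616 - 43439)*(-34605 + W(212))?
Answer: 446920019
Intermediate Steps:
R(g) = -36 (R(g) = -1*(-6)² = -1*36 = -36)
W(f) = -36 - f
(30616 - 43439)*(-34605 + W(212)) = (30616 - 43439)*(-34605 + (-36 - 1*212)) = -12823*(-34605 + (-36 - 212)) = -12823*(-34605 - 248) = -12823*(-34853) = 446920019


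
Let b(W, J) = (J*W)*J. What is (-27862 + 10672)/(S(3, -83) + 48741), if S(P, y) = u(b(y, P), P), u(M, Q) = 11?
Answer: -8595/24376 ≈ -0.35260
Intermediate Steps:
b(W, J) = W*J²
S(P, y) = 11
(-27862 + 10672)/(S(3, -83) + 48741) = (-27862 + 10672)/(11 + 48741) = -17190/48752 = -17190*1/48752 = -8595/24376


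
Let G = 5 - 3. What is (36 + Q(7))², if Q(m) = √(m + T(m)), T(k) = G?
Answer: 1521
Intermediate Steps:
G = 2
T(k) = 2
Q(m) = √(2 + m) (Q(m) = √(m + 2) = √(2 + m))
(36 + Q(7))² = (36 + √(2 + 7))² = (36 + √9)² = (36 + 3)² = 39² = 1521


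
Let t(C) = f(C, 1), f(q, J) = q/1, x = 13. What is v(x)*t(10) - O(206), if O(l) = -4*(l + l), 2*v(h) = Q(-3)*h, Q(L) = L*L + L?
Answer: 2038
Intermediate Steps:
Q(L) = L + L² (Q(L) = L² + L = L + L²)
f(q, J) = q (f(q, J) = q*1 = q)
t(C) = C
v(h) = 3*h (v(h) = ((-3*(1 - 3))*h)/2 = ((-3*(-2))*h)/2 = (6*h)/2 = 3*h)
O(l) = -8*l
v(x)*t(10) - O(206) = (3*13)*10 - (-8)*206 = 39*10 - 1*(-1648) = 390 + 1648 = 2038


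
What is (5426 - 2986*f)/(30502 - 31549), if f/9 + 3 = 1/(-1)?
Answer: -112922/1047 ≈ -107.85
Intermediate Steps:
f = -36 (f = -27 + 9/(-1) = -27 + 9*(-1) = -27 - 9 = -36)
(5426 - 2986*f)/(30502 - 31549) = (5426 - 2986*(-36))/(30502 - 31549) = (5426 + 107496)/(-1047) = 112922*(-1/1047) = -112922/1047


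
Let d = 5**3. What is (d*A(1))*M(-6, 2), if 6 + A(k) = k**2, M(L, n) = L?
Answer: 3750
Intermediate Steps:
d = 125
A(k) = -6 + k**2
(d*A(1))*M(-6, 2) = (125*(-6 + 1**2))*(-6) = (125*(-6 + 1))*(-6) = (125*(-5))*(-6) = -625*(-6) = 3750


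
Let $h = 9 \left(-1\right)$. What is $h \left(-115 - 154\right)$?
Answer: $2421$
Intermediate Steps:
$h = -9$
$h \left(-115 - 154\right) = - 9 \left(-115 - 154\right) = \left(-9\right) \left(-269\right) = 2421$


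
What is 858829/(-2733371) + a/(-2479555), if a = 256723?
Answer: -2831232944328/6777543729905 ≈ -0.41774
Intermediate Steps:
858829/(-2733371) + a/(-2479555) = 858829/(-2733371) + 256723/(-2479555) = 858829*(-1/2733371) + 256723*(-1/2479555) = -858829/2733371 - 256723/2479555 = -2831232944328/6777543729905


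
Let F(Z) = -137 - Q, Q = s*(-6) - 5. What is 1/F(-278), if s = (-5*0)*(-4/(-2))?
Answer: -1/132 ≈ -0.0075758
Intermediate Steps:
s = 0 (s = 0*(-4*(-½)) = 0*2 = 0)
Q = -5 (Q = 0*(-6) - 5 = 0 - 5 = -5)
F(Z) = -132 (F(Z) = -137 - 1*(-5) = -137 + 5 = -132)
1/F(-278) = 1/(-132) = -1/132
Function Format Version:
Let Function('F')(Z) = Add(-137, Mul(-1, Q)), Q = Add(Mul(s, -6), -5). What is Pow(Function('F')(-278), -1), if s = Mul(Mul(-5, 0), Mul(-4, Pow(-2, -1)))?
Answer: Rational(-1, 132) ≈ -0.0075758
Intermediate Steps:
s = 0 (s = Mul(0, Mul(-4, Rational(-1, 2))) = Mul(0, 2) = 0)
Q = -5 (Q = Add(Mul(0, -6), -5) = Add(0, -5) = -5)
Function('F')(Z) = -132 (Function('F')(Z) = Add(-137, Mul(-1, -5)) = Add(-137, 5) = -132)
Pow(Function('F')(-278), -1) = Pow(-132, -1) = Rational(-1, 132)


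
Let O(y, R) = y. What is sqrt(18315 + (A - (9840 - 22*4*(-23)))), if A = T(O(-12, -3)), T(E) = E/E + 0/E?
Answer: 2*sqrt(1613) ≈ 80.324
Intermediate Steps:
T(E) = 1 (T(E) = 1 + 0 = 1)
A = 1
sqrt(18315 + (A - (9840 - 22*4*(-23)))) = sqrt(18315 + (1 - (9840 - 22*4*(-23)))) = sqrt(18315 + (1 - (9840 - 88*(-23)))) = sqrt(18315 + (1 - (9840 - 1*(-2024)))) = sqrt(18315 + (1 - (9840 + 2024))) = sqrt(18315 + (1 - 1*11864)) = sqrt(18315 + (1 - 11864)) = sqrt(18315 - 11863) = sqrt(6452) = 2*sqrt(1613)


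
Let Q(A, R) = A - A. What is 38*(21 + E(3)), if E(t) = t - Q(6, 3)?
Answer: 912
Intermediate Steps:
Q(A, R) = 0
E(t) = t (E(t) = t - 1*0 = t + 0 = t)
38*(21 + E(3)) = 38*(21 + 3) = 38*24 = 912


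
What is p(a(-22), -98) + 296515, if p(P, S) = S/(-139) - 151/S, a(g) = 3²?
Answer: 4039157923/13622 ≈ 2.9652e+5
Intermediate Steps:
a(g) = 9
p(P, S) = -151/S - S/139 (p(P, S) = S*(-1/139) - 151/S = -S/139 - 151/S = -151/S - S/139)
p(a(-22), -98) + 296515 = (-151/(-98) - 1/139*(-98)) + 296515 = (-151*(-1/98) + 98/139) + 296515 = (151/98 + 98/139) + 296515 = 30593/13622 + 296515 = 4039157923/13622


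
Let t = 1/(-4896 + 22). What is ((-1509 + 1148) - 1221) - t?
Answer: -7710667/4874 ≈ -1582.0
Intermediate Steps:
t = -1/4874 (t = 1/(-4874) = -1/4874 ≈ -0.00020517)
((-1509 + 1148) - 1221) - t = ((-1509 + 1148) - 1221) - 1*(-1/4874) = (-361 - 1221) + 1/4874 = -1582 + 1/4874 = -7710667/4874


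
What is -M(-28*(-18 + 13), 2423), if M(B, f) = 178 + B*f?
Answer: -339398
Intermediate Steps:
-M(-28*(-18 + 13), 2423) = -(178 - 28*(-18 + 13)*2423) = -(178 - 28*(-5)*2423) = -(178 + 140*2423) = -(178 + 339220) = -1*339398 = -339398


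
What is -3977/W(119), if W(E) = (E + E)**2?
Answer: -3977/56644 ≈ -0.070210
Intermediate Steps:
W(E) = 4*E**2 (W(E) = (2*E)**2 = 4*E**2)
-3977/W(119) = -3977/(4*119**2) = -3977/(4*14161) = -3977/56644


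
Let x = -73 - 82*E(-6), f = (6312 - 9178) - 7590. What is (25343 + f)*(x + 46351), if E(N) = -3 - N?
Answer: 685278384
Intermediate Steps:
f = -10456 (f = -2866 - 7590 = -10456)
x = -319 (x = -73 - 82*(-3 - 1*(-6)) = -73 - 82*(-3 + 6) = -73 - 82*3 = -73 - 246 = -319)
(25343 + f)*(x + 46351) = (25343 - 10456)*(-319 + 46351) = 14887*46032 = 685278384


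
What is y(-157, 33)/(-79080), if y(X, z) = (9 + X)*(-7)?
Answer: -259/19770 ≈ -0.013101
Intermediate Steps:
y(X, z) = -63 - 7*X
y(-157, 33)/(-79080) = (-63 - 7*(-157))/(-79080) = (-63 + 1099)*(-1/79080) = 1036*(-1/79080) = -259/19770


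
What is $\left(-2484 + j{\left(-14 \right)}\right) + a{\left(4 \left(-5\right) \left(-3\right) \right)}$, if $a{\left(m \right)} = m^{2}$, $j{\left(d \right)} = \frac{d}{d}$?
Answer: $1117$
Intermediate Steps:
$j{\left(d \right)} = 1$
$\left(-2484 + j{\left(-14 \right)}\right) + a{\left(4 \left(-5\right) \left(-3\right) \right)} = \left(-2484 + 1\right) + \left(4 \left(-5\right) \left(-3\right)\right)^{2} = -2483 + \left(\left(-20\right) \left(-3\right)\right)^{2} = -2483 + 60^{2} = -2483 + 3600 = 1117$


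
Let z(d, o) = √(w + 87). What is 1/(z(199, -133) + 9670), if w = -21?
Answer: 4835/46754417 - √66/93508834 ≈ 0.00010333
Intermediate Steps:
z(d, o) = √66 (z(d, o) = √(-21 + 87) = √66)
1/(z(199, -133) + 9670) = 1/(√66 + 9670) = 1/(9670 + √66)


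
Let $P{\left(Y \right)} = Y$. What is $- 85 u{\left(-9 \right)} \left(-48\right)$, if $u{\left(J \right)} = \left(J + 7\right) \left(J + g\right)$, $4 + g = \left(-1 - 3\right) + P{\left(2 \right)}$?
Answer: $122400$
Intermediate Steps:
$g = -6$ ($g = -4 + \left(\left(-1 - 3\right) + 2\right) = -4 + \left(-4 + 2\right) = -4 - 2 = -6$)
$u{\left(J \right)} = \left(-6 + J\right) \left(7 + J\right)$ ($u{\left(J \right)} = \left(J + 7\right) \left(J - 6\right) = \left(7 + J\right) \left(-6 + J\right) = \left(-6 + J\right) \left(7 + J\right)$)
$- 85 u{\left(-9 \right)} \left(-48\right) = - 85 \left(-42 - 9 + \left(-9\right)^{2}\right) \left(-48\right) = - 85 \left(-42 - 9 + 81\right) \left(-48\right) = \left(-85\right) 30 \left(-48\right) = \left(-2550\right) \left(-48\right) = 122400$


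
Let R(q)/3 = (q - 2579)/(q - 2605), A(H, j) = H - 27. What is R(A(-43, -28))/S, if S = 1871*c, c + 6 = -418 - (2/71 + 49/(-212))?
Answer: -13290916/3547375726725 ≈ -3.7467e-6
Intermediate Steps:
A(H, j) = -27 + H
R(q) = 3*(-2579 + q)/(-2605 + q) (R(q) = 3*((q - 2579)/(q - 2605)) = 3*((-2579 + q)/(-2605 + q)) = 3*(-2579 + q)/(-2605 + q))
c = -6378993/15052 (c = -6 + (-418 - (2/71 + 49/(-212))) = -6 + (-418 - (2*(1/71) + 49*(-1/212))) = -6 + (-418 - (2/71 - 49/212)) = -6 + (-418 - 1*(-3055/15052)) = -6 + (-418 + 3055/15052) = -6 - 6288681/15052 = -6378993/15052 ≈ -423.80)
S = -11935095903/15052 (S = 1871*(-6378993/15052) = -11935095903/15052 ≈ -7.9292e+5)
R(A(-43, -28))/S = (3*(-2579 + (-27 - 43))/(-2605 + (-27 - 43)))/(-11935095903/15052) = (3*(-2579 - 70)/(-2605 - 70))*(-15052/11935095903) = (3*(-2649)/(-2675))*(-15052/11935095903) = (3*(-1/2675)*(-2649))*(-15052/11935095903) = (7947/2675)*(-15052/11935095903) = -13290916/3547375726725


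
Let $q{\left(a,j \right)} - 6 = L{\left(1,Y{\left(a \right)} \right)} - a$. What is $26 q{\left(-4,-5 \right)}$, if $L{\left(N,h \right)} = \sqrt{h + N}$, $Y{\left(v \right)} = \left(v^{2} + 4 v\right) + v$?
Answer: $260 + 26 i \sqrt{3} \approx 260.0 + 45.033 i$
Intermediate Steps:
$Y{\left(v \right)} = v^{2} + 5 v$
$L{\left(N,h \right)} = \sqrt{N + h}$
$q{\left(a,j \right)} = 6 + \sqrt{1 + a \left(5 + a\right)} - a$ ($q{\left(a,j \right)} = 6 - \left(a - \sqrt{1 + a \left(5 + a\right)}\right) = 6 + \sqrt{1 + a \left(5 + a\right)} - a$)
$26 q{\left(-4,-5 \right)} = 26 \left(6 + \sqrt{1 - 4 \left(5 - 4\right)} - -4\right) = 26 \left(6 + \sqrt{1 - 4} + 4\right) = 26 \left(6 + \sqrt{-3} + 4\right) = 26 \left(6 + i \sqrt{3} + 4\right) = 26 \left(10 + i \sqrt{3}\right) = 260 + 26 i \sqrt{3}$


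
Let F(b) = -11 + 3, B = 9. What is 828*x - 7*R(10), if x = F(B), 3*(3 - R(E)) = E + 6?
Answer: -19823/3 ≈ -6607.7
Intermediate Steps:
R(E) = 1 - E/3 (R(E) = 3 - (E + 6)/3 = 3 - (6 + E)/3 = 3 + (-2 - E/3) = 1 - E/3)
F(b) = -8
x = -8
828*x - 7*R(10) = 828*(-8) - 7*(1 - ⅓*10) = -6624 - 7*(1 - 10/3) = -6624 - 7*(-7/3) = -6624 + 49/3 = -19823/3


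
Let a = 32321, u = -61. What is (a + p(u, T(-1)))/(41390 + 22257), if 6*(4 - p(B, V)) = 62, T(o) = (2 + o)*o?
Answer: 96944/190941 ≈ 0.50772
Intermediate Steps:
T(o) = o*(2 + o)
p(B, V) = -19/3 (p(B, V) = 4 - ⅙*62 = 4 - 31/3 = -19/3)
(a + p(u, T(-1)))/(41390 + 22257) = (32321 - 19/3)/(41390 + 22257) = (96944/3)/63647 = (96944/3)*(1/63647) = 96944/190941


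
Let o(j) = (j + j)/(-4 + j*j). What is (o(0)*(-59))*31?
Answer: 0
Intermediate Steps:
o(j) = 2*j/(-4 + j²) (o(j) = (2*j)/(-4 + j²) = 2*j/(-4 + j²))
(o(0)*(-59))*31 = ((2*0/(-4 + 0²))*(-59))*31 = ((2*0/(-4 + 0))*(-59))*31 = ((2*0/(-4))*(-59))*31 = ((2*0*(-¼))*(-59))*31 = (0*(-59))*31 = 0*31 = 0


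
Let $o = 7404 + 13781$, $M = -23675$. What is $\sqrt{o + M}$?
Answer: $i \sqrt{2490} \approx 49.9 i$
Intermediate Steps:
$o = 21185$
$\sqrt{o + M} = \sqrt{21185 - 23675} = \sqrt{-2490} = i \sqrt{2490}$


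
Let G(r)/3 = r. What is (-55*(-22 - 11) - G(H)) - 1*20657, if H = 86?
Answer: -19100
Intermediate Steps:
G(r) = 3*r
(-55*(-22 - 11) - G(H)) - 1*20657 = (-55*(-22 - 11) - 3*86) - 1*20657 = (-55*(-33) - 1*258) - 20657 = (1815 - 258) - 20657 = 1557 - 20657 = -19100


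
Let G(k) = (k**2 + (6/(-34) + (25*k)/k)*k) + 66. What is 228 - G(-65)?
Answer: -41641/17 ≈ -2449.5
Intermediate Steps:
G(k) = 66 + k**2 + 422*k/17 (G(k) = (k**2 + (6*(-1/34) + 25)*k) + 66 = (k**2 + (-3/17 + 25)*k) + 66 = (k**2 + 422*k/17) + 66 = 66 + k**2 + 422*k/17)
228 - G(-65) = 228 - (66 + (-65)**2 + (422/17)*(-65)) = 228 - (66 + 4225 - 27430/17) = 228 - 1*45517/17 = 228 - 45517/17 = -41641/17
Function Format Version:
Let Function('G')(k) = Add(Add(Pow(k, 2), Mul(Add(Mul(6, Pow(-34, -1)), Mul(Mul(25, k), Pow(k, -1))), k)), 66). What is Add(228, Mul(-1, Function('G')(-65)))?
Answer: Rational(-41641, 17) ≈ -2449.5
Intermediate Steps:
Function('G')(k) = Add(66, Pow(k, 2), Mul(Rational(422, 17), k)) (Function('G')(k) = Add(Add(Pow(k, 2), Mul(Add(Mul(6, Rational(-1, 34)), 25), k)), 66) = Add(Add(Pow(k, 2), Mul(Add(Rational(-3, 17), 25), k)), 66) = Add(Add(Pow(k, 2), Mul(Rational(422, 17), k)), 66) = Add(66, Pow(k, 2), Mul(Rational(422, 17), k)))
Add(228, Mul(-1, Function('G')(-65))) = Add(228, Mul(-1, Add(66, Pow(-65, 2), Mul(Rational(422, 17), -65)))) = Add(228, Mul(-1, Add(66, 4225, Rational(-27430, 17)))) = Add(228, Mul(-1, Rational(45517, 17))) = Add(228, Rational(-45517, 17)) = Rational(-41641, 17)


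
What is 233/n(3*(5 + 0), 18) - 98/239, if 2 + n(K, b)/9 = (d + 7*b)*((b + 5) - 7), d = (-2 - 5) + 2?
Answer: -1650101/4160034 ≈ -0.39666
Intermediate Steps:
d = -5 (d = -7 + 2 = -5)
n(K, b) = -18 + 9*(-5 + 7*b)*(-2 + b) (n(K, b) = -18 + 9*((-5 + 7*b)*((b + 5) - 7)) = -18 + 9*((-5 + 7*b)*((5 + b) - 7)) = -18 + 9*((-5 + 7*b)*(-2 + b)) = -18 + 9*(-5 + 7*b)*(-2 + b))
233/n(3*(5 + 0), 18) - 98/239 = 233/(72 - 171*18 + 63*18²) - 98/239 = 233/(72 - 3078 + 63*324) - 98*1/239 = 233/(72 - 3078 + 20412) - 98/239 = 233/17406 - 98/239 = -1650101/4160034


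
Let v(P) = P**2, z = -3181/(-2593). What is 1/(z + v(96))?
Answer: 2593/23900269 ≈ 0.00010849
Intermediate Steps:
z = 3181/2593 (z = -3181*(-1/2593) = 3181/2593 ≈ 1.2268)
1/(z + v(96)) = 1/(3181/2593 + 96**2) = 1/(3181/2593 + 9216) = 1/(23900269/2593) = 2593/23900269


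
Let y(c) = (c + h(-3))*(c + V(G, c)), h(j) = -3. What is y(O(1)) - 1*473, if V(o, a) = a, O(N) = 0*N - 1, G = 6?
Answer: -465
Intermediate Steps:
O(N) = -1 (O(N) = 0 - 1 = -1)
y(c) = 2*c*(-3 + c) (y(c) = (c - 3)*(c + c) = (-3 + c)*(2*c) = 2*c*(-3 + c))
y(O(1)) - 1*473 = 2*(-1)*(-3 - 1) - 1*473 = 2*(-1)*(-4) - 473 = 8 - 473 = -465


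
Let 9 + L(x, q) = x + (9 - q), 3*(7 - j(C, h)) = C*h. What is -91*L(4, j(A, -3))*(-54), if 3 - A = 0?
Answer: -29484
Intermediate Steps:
A = 3 (A = 3 - 1*0 = 3 + 0 = 3)
j(C, h) = 7 - C*h/3
L(x, q) = x - q (L(x, q) = -9 + (x + (9 - q)) = -9 + (9 + x - q) = x - q)
-91*L(4, j(A, -3))*(-54) = -91*(4 - (7 - 1/3*3*(-3)))*(-54) = -91*(4 - (7 + 3))*(-54) = -91*(4 - 1*10)*(-54) = -91*(4 - 10)*(-54) = -91*(-6)*(-54) = 546*(-54) = -29484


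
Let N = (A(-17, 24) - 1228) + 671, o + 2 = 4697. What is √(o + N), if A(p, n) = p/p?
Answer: √4139 ≈ 64.335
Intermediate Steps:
o = 4695 (o = -2 + 4697 = 4695)
A(p, n) = 1
N = -556 (N = (1 - 1228) + 671 = -1227 + 671 = -556)
√(o + N) = √(4695 - 556) = √4139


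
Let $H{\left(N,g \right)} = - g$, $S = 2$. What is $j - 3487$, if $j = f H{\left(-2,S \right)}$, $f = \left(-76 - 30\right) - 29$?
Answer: $-3217$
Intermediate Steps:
$f = -135$ ($f = -106 - 29 = -135$)
$j = 270$ ($j = - 135 \left(\left(-1\right) 2\right) = \left(-135\right) \left(-2\right) = 270$)
$j - 3487 = 270 - 3487 = -3217$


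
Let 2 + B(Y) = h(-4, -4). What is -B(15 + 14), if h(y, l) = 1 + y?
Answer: 5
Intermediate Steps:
B(Y) = -5 (B(Y) = -2 + (1 - 4) = -2 - 3 = -5)
-B(15 + 14) = -1*(-5) = 5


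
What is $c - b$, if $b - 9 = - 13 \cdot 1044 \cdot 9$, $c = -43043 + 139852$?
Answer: $218948$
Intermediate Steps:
$c = 96809$
$b = -122139$ ($b = 9 - 13 \cdot 1044 \cdot 9 = 9 - 122148 = -122139$)
$c - b = 96809 - -122139 = 96809 + 122139 = 218948$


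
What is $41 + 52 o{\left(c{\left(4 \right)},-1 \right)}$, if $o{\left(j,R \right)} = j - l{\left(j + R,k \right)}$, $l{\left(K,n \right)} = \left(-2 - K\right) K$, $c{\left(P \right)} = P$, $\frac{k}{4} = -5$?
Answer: $1029$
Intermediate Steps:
$k = -20$ ($k = 4 \left(-5\right) = -20$)
$l{\left(K,n \right)} = K \left(-2 - K\right)$
$o{\left(j,R \right)} = j + \left(R + j\right) \left(2 + R + j\right)$ ($o{\left(j,R \right)} = j - - \left(j + R\right) \left(2 + \left(j + R\right)\right) = j - - \left(R + j\right) \left(2 + \left(R + j\right)\right) = j - - \left(R + j\right) \left(2 + R + j\right) = j + \left(R + j\right) \left(2 + R + j\right)$)
$41 + 52 o{\left(c{\left(4 \right)},-1 \right)} = 41 + 52 \left(4 + \left(-1 + 4\right) \left(2 - 1 + 4\right)\right) = 41 + 52 \left(4 + 3 \cdot 5\right) = 41 + 52 \left(4 + 15\right) = 41 + 52 \cdot 19 = 41 + 988 = 1029$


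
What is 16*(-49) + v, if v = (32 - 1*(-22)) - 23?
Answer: -753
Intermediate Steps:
v = 31 (v = (32 + 22) - 23 = 54 - 23 = 31)
16*(-49) + v = 16*(-49) + 31 = -784 + 31 = -753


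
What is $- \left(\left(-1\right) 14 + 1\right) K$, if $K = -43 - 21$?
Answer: $-832$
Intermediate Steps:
$K = -64$
$- \left(\left(-1\right) 14 + 1\right) K = - \left(\left(-1\right) 14 + 1\right) \left(-64\right) = - \left(-14 + 1\right) \left(-64\right) = - \left(-13\right) \left(-64\right) = \left(-1\right) 832 = -832$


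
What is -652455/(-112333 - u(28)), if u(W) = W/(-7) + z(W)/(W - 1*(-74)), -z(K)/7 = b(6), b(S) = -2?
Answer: 33275205/5728786 ≈ 5.8084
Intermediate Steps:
z(K) = 14 (z(K) = -7*(-2) = 14)
u(W) = 14/(74 + W) - W/7 (u(W) = W/(-7) + 14/(W - 1*(-74)) = W*(-⅐) + 14/(W + 74) = -W/7 + 14/(74 + W) = 14/(74 + W) - W/7)
-652455/(-112333 - u(28)) = -652455/(-112333 - (98 - 1*28² - 74*28)/(7*(74 + 28))) = -652455/(-112333 - (98 - 1*784 - 2072)/(7*102)) = -652455/(-112333 - (98 - 784 - 2072)/(7*102)) = -652455/(-112333 - (-2758)/(7*102)) = -652455/(-112333 - 1*(-197/51)) = -652455/(-112333 + 197/51) = -652455/(-5728786/51) = -652455*(-51/5728786) = 33275205/5728786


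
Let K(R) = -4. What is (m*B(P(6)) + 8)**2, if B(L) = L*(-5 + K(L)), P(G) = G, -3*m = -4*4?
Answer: 78400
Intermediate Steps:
m = 16/3 (m = -(-4)*4/3 = -1/3*(-16) = 16/3 ≈ 5.3333)
B(L) = -9*L (B(L) = L*(-5 - 4) = L*(-9) = -9*L)
(m*B(P(6)) + 8)**2 = (16*(-9*6)/3 + 8)**2 = ((16/3)*(-54) + 8)**2 = (-288 + 8)**2 = (-280)**2 = 78400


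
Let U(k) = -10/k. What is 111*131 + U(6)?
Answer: 43618/3 ≈ 14539.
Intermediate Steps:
111*131 + U(6) = 111*131 - 10/6 = 14541 - 10*⅙ = 14541 - 5/3 = 43618/3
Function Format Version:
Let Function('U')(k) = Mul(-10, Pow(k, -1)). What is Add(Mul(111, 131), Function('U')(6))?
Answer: Rational(43618, 3) ≈ 14539.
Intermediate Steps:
Add(Mul(111, 131), Function('U')(6)) = Add(Mul(111, 131), Mul(-10, Pow(6, -1))) = Add(14541, Mul(-10, Rational(1, 6))) = Add(14541, Rational(-5, 3)) = Rational(43618, 3)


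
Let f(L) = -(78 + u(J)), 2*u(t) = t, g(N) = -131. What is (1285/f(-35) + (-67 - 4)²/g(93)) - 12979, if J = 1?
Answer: -268067200/20567 ≈ -13034.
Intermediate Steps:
u(t) = t/2
f(L) = -157/2 (f(L) = -(78 + (½)*1) = -(78 + ½) = -1*157/2 = -157/2)
(1285/f(-35) + (-67 - 4)²/g(93)) - 12979 = (1285/(-157/2) + (-67 - 4)²/(-131)) - 12979 = (1285*(-2/157) + (-71)²*(-1/131)) - 12979 = (-2570/157 + 5041*(-1/131)) - 12979 = (-2570/157 - 5041/131) - 12979 = -1128107/20567 - 12979 = -268067200/20567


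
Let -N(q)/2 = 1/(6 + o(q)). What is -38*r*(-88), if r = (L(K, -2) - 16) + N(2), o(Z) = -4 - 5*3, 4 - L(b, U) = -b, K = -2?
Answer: -601920/13 ≈ -46302.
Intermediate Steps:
L(b, U) = 4 + b (L(b, U) = 4 - (-1)*b = 4 + b)
o(Z) = -19 (o(Z) = -4 - 15 = -19)
N(q) = 2/13 (N(q) = -2/(6 - 19) = -2/(-13) = -2*(-1/13) = 2/13)
r = -180/13 (r = ((4 - 2) - 16) + 2/13 = (2 - 16) + 2/13 = -14 + 2/13 = -180/13 ≈ -13.846)
-38*r*(-88) = -38*(-180/13)*(-88) = (6840/13)*(-88) = -601920/13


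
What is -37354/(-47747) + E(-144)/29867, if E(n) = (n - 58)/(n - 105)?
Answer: 14621419604/18688886979 ≈ 0.78236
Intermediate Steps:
E(n) = (-58 + n)/(-105 + n)
-37354/(-47747) + E(-144)/29867 = -37354/(-47747) + ((-58 - 144)/(-105 - 144))/29867 = -37354*(-1/47747) + (-202/(-249))*(1/29867) = 1966/2513 - 1/249*(-202)*(1/29867) = 1966/2513 + (202/249)*(1/29867) = 1966/2513 + 202/7436883 = 14621419604/18688886979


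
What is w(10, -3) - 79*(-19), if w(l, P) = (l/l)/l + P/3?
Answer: 15001/10 ≈ 1500.1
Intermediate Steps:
w(l, P) = 1/l + P/3 (w(l, P) = 1/l + P*(1/3) = 1/l + P/3)
w(10, -3) - 79*(-19) = (1/10 + (1/3)*(-3)) - 79*(-19) = (1/10 - 1) + 1501 = -9/10 + 1501 = 15001/10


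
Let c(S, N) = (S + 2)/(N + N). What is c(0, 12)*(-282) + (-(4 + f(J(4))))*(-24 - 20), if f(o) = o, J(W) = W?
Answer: 657/2 ≈ 328.50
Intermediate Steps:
c(S, N) = (2 + S)/(2*N) (c(S, N) = (2 + S)/((2*N)) = (2 + S)*(1/(2*N)) = (2 + S)/(2*N))
c(0, 12)*(-282) + (-(4 + f(J(4))))*(-24 - 20) = ((½)*(2 + 0)/12)*(-282) + (-(4 + 4))*(-24 - 20) = ((½)*(1/12)*2)*(-282) - 1*8*(-44) = (1/12)*(-282) - 8*(-44) = -47/2 + 352 = 657/2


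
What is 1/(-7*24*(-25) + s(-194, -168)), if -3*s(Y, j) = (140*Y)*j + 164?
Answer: -3/4550444 ≈ -6.5928e-7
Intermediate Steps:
s(Y, j) = -164/3 - 140*Y*j/3 (s(Y, j) = -((140*Y)*j + 164)/3 = -(140*Y*j + 164)/3 = -(164 + 140*Y*j)/3 = -164/3 - 140*Y*j/3)
1/(-7*24*(-25) + s(-194, -168)) = 1/(-7*24*(-25) + (-164/3 - 140/3*(-194)*(-168))) = 1/(-168*(-25) + (-164/3 - 1520960)) = 1/(4200 - 4563044/3) = 1/(-4550444/3) = -3/4550444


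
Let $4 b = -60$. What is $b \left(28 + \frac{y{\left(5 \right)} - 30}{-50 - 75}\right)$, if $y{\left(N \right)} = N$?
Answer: $-423$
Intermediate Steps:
$b = -15$ ($b = \frac{1}{4} \left(-60\right) = -15$)
$b \left(28 + \frac{y{\left(5 \right)} - 30}{-50 - 75}\right) = - 15 \left(28 + \frac{5 - 30}{-50 - 75}\right) = - 15 \left(28 - \frac{25}{-125}\right) = - 15 \left(28 - - \frac{1}{5}\right) = - 15 \left(28 + \frac{1}{5}\right) = \left(-15\right) \frac{141}{5} = -423$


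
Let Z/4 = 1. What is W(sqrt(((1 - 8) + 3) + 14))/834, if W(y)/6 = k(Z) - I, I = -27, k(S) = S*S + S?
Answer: 47/139 ≈ 0.33813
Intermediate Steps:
Z = 4 (Z = 4*1 = 4)
k(S) = S + S**2 (k(S) = S**2 + S = S + S**2)
W(y) = 282 (W(y) = 6*(4*(1 + 4) - 1*(-27)) = 6*(4*5 + 27) = 6*(20 + 27) = 6*47 = 282)
W(sqrt(((1 - 8) + 3) + 14))/834 = 282/834 = (1/834)*282 = 47/139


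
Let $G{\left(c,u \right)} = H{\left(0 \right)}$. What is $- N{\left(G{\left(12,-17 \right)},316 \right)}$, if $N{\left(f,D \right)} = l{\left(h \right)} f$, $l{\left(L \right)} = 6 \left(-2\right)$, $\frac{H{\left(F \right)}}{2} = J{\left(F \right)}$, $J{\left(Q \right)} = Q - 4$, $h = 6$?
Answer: $-96$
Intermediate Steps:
$J{\left(Q \right)} = -4 + Q$
$H{\left(F \right)} = -8 + 2 F$ ($H{\left(F \right)} = 2 \left(-4 + F\right) = -8 + 2 F$)
$l{\left(L \right)} = -12$
$G{\left(c,u \right)} = -8$ ($G{\left(c,u \right)} = -8 + 2 \cdot 0 = -8 + 0 = -8$)
$N{\left(f,D \right)} = - 12 f$
$- N{\left(G{\left(12,-17 \right)},316 \right)} = - \left(-12\right) \left(-8\right) = \left(-1\right) 96 = -96$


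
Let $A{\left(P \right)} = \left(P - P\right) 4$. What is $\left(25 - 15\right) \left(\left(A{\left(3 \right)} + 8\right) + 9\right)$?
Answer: $170$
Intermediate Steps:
$A{\left(P \right)} = 0$ ($A{\left(P \right)} = 0 \cdot 4 = 0$)
$\left(25 - 15\right) \left(\left(A{\left(3 \right)} + 8\right) + 9\right) = \left(25 - 15\right) \left(\left(0 + 8\right) + 9\right) = 10 \left(8 + 9\right) = 10 \cdot 17 = 170$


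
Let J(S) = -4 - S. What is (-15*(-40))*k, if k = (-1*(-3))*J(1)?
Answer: -9000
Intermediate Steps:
k = -15 (k = (-1*(-3))*(-4 - 1*1) = 3*(-4 - 1) = 3*(-5) = -15)
(-15*(-40))*k = -15*(-40)*(-15) = 600*(-15) = -9000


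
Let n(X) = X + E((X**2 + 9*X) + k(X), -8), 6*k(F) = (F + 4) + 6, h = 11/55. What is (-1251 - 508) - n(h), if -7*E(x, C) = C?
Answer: -61612/35 ≈ -1760.3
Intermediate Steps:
h = 1/5 (h = 11*(1/55) = 1/5 ≈ 0.20000)
k(F) = 5/3 + F/6 (k(F) = ((F + 4) + 6)/6 = ((4 + F) + 6)/6 = (10 + F)/6 = 5/3 + F/6)
E(x, C) = -C/7
n(X) = 8/7 + X (n(X) = X - 1/7*(-8) = X + 8/7 = 8/7 + X)
(-1251 - 508) - n(h) = (-1251 - 508) - (8/7 + 1/5) = -1759 - 1*47/35 = -1759 - 47/35 = -61612/35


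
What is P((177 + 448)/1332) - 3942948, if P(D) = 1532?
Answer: -3941416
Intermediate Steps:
P((177 + 448)/1332) - 3942948 = 1532 - 3942948 = -3941416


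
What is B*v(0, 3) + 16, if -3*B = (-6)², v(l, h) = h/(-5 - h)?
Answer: 41/2 ≈ 20.500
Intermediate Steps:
B = -12 (B = -⅓*(-6)² = -⅓*36 = -12)
B*v(0, 3) + 16 = -(-12)*3/(5 + 3) + 16 = -(-12)*3/8 + 16 = -12*(-3/8) + 16 = 9/2 + 16 = 41/2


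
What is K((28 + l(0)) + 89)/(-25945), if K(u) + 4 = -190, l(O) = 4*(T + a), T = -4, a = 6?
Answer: 194/25945 ≈ 0.0074774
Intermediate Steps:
l(O) = 8 (l(O) = 4*(-4 + 6) = 4*2 = 8)
K(u) = -194 (K(u) = -4 - 190 = -194)
K((28 + l(0)) + 89)/(-25945) = -194/(-25945) = -194*(-1/25945) = 194/25945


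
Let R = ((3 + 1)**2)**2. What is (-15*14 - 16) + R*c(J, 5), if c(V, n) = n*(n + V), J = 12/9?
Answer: 23642/3 ≈ 7880.7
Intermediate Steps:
R = 256 (R = (4**2)**2 = 16**2 = 256)
J = 4/3 (J = 12*(1/9) = 4/3 ≈ 1.3333)
c(V, n) = n*(V + n)
(-15*14 - 16) + R*c(J, 5) = (-15*14 - 16) + 256*(5*(4/3 + 5)) = (-210 - 16) + 256*(5*(19/3)) = -226 + 256*(95/3) = -226 + 24320/3 = 23642/3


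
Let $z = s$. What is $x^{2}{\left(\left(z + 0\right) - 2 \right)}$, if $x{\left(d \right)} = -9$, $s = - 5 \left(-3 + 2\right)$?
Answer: $81$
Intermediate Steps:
$s = 5$ ($s = \left(-5\right) \left(-1\right) = 5$)
$z = 5$
$x^{2}{\left(\left(z + 0\right) - 2 \right)} = \left(-9\right)^{2} = 81$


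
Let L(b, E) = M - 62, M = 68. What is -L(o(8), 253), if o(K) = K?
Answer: -6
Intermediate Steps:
L(b, E) = 6 (L(b, E) = 68 - 62 = 6)
-L(o(8), 253) = -1*6 = -6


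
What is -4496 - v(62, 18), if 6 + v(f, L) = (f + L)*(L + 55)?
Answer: -10330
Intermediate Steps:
v(f, L) = -6 + (55 + L)*(L + f) (v(f, L) = -6 + (f + L)*(L + 55) = -6 + (L + f)*(55 + L) = -6 + (55 + L)*(L + f))
-4496 - v(62, 18) = -4496 - (-6 + 18**2 + 55*18 + 55*62 + 18*62) = -4496 - (-6 + 324 + 990 + 3410 + 1116) = -4496 - 1*5834 = -4496 - 5834 = -10330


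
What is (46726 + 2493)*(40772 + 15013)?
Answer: 2745681915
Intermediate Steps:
(46726 + 2493)*(40772 + 15013) = 49219*55785 = 2745681915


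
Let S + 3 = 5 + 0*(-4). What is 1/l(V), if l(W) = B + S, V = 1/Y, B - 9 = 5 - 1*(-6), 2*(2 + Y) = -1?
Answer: 1/22 ≈ 0.045455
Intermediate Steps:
Y = -5/2 (Y = -2 + (½)*(-1) = -2 - ½ = -5/2 ≈ -2.5000)
S = 2 (S = -3 + (5 + 0*(-4)) = -3 + (5 + 0) = -3 + 5 = 2)
B = 20 (B = 9 + (5 - 1*(-6)) = 9 + (5 + 6) = 9 + 11 = 20)
V = -⅖ (V = 1/(-5/2) = -⅖ ≈ -0.40000)
l(W) = 22 (l(W) = 20 + 2 = 22)
1/l(V) = 1/22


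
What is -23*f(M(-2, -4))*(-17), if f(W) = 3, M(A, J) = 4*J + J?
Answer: 1173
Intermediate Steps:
M(A, J) = 5*J
-23*f(M(-2, -4))*(-17) = -23*3*(-17) = -69*(-17) = 1173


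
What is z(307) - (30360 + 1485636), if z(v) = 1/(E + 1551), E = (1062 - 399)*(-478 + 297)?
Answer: -179572758193/118452 ≈ -1.5160e+6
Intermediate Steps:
E = -120003 (E = 663*(-181) = -120003)
z(v) = -1/118452 (z(v) = 1/(-120003 + 1551) = 1/(-118452) = -1/118452)
z(307) - (30360 + 1485636) = -1/118452 - (30360 + 1485636) = -1/118452 - 1*1515996 = -1/118452 - 1515996 = -179572758193/118452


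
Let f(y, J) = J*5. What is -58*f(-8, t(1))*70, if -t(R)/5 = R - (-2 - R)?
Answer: 406000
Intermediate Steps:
t(R) = -10 - 10*R (t(R) = -5*(R - (-2 - R)) = -5*(R + (2 + R)) = -5*(2 + 2*R) = -10 - 10*R)
f(y, J) = 5*J
-58*f(-8, t(1))*70 = -290*(-10 - 10*1)*70 = -290*(-10 - 10)*70 = -290*(-20)*70 = -58*(-100)*70 = 5800*70 = 406000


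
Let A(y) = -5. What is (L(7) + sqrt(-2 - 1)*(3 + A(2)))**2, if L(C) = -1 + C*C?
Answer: 2292 - 192*I*sqrt(3) ≈ 2292.0 - 332.55*I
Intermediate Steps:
L(C) = -1 + C**2
(L(7) + sqrt(-2 - 1)*(3 + A(2)))**2 = ((-1 + 7**2) + sqrt(-2 - 1)*(3 - 5))**2 = ((-1 + 49) + sqrt(-3)*(-2))**2 = (48 + (I*sqrt(3))*(-2))**2 = (48 - 2*I*sqrt(3))**2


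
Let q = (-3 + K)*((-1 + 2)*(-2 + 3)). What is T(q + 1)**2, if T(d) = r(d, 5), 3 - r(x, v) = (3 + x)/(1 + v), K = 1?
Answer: 64/9 ≈ 7.1111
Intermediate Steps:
q = -2 (q = (-3 + 1)*((-1 + 2)*(-2 + 3)) = -2 ≈ -2.0000)
r(x, v) = 3 - (3 + x)/(1 + v)
T(d) = 5/2 - d/6 (T(d) = (-d + 3*5)/(1 + 5) = (-d + 15)/6 = (15 - d)/6 = 5/2 - d/6)
T(q + 1)**2 = (5/2 - (-2 + 1)/6)**2 = (5/2 - 1/6*(-1))**2 = (5/2 + 1/6)**2 = (8/3)**2 = 64/9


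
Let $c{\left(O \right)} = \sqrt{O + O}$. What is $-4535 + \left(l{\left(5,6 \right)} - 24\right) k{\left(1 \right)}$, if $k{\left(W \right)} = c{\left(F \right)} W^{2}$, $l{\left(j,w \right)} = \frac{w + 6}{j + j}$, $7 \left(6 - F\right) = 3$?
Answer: $-4535 - \frac{114 \sqrt{546}}{35} \approx -4611.1$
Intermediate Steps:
$F = \frac{39}{7}$ ($F = 6 - \frac{3}{7} = \frac{39}{7} \approx 5.5714$)
$c{\left(O \right)} = \sqrt{2} \sqrt{O}$ ($c{\left(O \right)} = \sqrt{2 O} = \sqrt{2} \sqrt{O}$)
$l{\left(j,w \right)} = \frac{6 + w}{2 j}$
$k{\left(W \right)} = \frac{\sqrt{546} W^{2}}{7}$ ($k{\left(W \right)} = \sqrt{2} \sqrt{\frac{39}{7}} W^{2} = \sqrt{2} \frac{\sqrt{273}}{7} W^{2} = \frac{\sqrt{546}}{7} W^{2} = \frac{\sqrt{546} W^{2}}{7}$)
$-4535 + \left(l{\left(5,6 \right)} - 24\right) k{\left(1 \right)} = -4535 + \left(\frac{6 + 6}{2 \cdot 5} - 24\right) \frac{\sqrt{546} \cdot 1^{2}}{7} = -4535 + \left(\frac{1}{2} \cdot \frac{1}{5} \cdot 12 - 24\right) \frac{1}{7} \sqrt{546} \cdot 1 = -4535 + \left(\frac{6}{5} - 24\right) \frac{\sqrt{546}}{7} = -4535 - \frac{114 \frac{\sqrt{546}}{7}}{5} = -4535 - \frac{114 \sqrt{546}}{35}$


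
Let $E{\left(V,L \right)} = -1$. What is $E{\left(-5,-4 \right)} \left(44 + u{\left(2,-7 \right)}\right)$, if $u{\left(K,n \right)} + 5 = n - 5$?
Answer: $-27$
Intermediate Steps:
$u{\left(K,n \right)} = -10 + n$ ($u{\left(K,n \right)} = -5 + \left(n - 5\right) = -5 + \left(-5 + n\right) = -10 + n$)
$E{\left(-5,-4 \right)} \left(44 + u{\left(2,-7 \right)}\right) = - (44 - 17) = \left(-1\right) 27 = -27$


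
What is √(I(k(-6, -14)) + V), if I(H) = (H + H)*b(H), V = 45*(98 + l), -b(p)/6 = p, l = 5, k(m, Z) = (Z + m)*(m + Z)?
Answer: I*√1915365 ≈ 1384.0*I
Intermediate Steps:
k(m, Z) = (Z + m)² (k(m, Z) = (Z + m)*(Z + m) = (Z + m)²)
b(p) = -6*p
V = 4635 (V = 45*(98 + 5) = 45*103 = 4635)
I(H) = -12*H² (I(H) = (H + H)*(-6*H) = (2*H)*(-6*H) = -12*H²)
√(I(k(-6, -14)) + V) = √(-12*(-14 - 6)⁴ + 4635) = √(-12*((-20)²)² + 4635) = √(-12*400² + 4635) = √(-12*160000 + 4635) = √(-1920000 + 4635) = √(-1915365) = I*√1915365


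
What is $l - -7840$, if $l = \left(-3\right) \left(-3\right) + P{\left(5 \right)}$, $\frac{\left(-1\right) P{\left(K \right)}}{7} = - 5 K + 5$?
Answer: $7989$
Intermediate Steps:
$P{\left(K \right)} = -35 + 35 K$ ($P{\left(K \right)} = - 7 \left(- 5 K + 5\right) = - 7 \left(5 - 5 K\right) = -35 + 35 K$)
$l = 149$ ($l = \left(-3\right) \left(-3\right) + \left(-35 + 35 \cdot 5\right) = 9 + \left(-35 + 175\right) = 9 + 140 = 149$)
$l - -7840 = 149 - -7840 = 149 + 7840 = 7989$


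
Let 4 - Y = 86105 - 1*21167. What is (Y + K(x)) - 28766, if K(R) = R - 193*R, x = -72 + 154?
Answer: -109444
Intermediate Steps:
Y = -64934 (Y = 4 - (86105 - 1*21167) = 4 - (86105 - 21167) = 4 - 1*64938 = 4 - 64938 = -64934)
x = 82
K(R) = -192*R
(Y + K(x)) - 28766 = (-64934 - 192*82) - 28766 = (-64934 - 15744) - 28766 = -80678 - 28766 = -109444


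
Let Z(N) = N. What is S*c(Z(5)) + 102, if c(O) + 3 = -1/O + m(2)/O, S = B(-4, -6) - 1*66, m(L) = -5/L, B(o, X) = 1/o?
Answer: 2777/8 ≈ 347.13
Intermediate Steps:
S = -265/4 (S = 1/(-4) - 1*66 = -¼ - 66 = -265/4 ≈ -66.250)
c(O) = -3 - 7/(2*O) (c(O) = -3 + (-1/O + (-5/2)/O) = -3 + (-1/O + (-5*½)/O) = -3 + (-1/O - 5/(2*O)) = -3 - 7/(2*O))
S*c(Z(5)) + 102 = -265*(-3 - 7/2/5)/4 + 102 = -265*(-3 - 7/2*⅕)/4 + 102 = -265*(-3 - 7/10)/4 + 102 = -265/4*(-37/10) + 102 = 1961/8 + 102 = 2777/8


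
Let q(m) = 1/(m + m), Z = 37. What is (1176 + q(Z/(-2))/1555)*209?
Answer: 14141182231/57535 ≈ 2.4578e+5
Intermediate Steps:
q(m) = 1/(2*m)
(1176 + q(Z/(-2))/1555)*209 = (1176 + (1/(2*((37/(-2)))))/1555)*209 = (1176 + (1/(2*((37*(-½)))))*(1/1555))*209 = (1176 + (1/(2*(-37/2)))*(1/1555))*209 = (1176 + ((½)*(-2/37))*(1/1555))*209 = (1176 - 1/37*1/1555)*209 = (1176 - 1/57535)*209 = (67661159/57535)*209 = 14141182231/57535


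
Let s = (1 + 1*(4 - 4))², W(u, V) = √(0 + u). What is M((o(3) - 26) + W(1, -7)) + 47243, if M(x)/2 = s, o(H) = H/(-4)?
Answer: 47245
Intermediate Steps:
o(H) = -H/4 (o(H) = H*(-¼) = -H/4)
W(u, V) = √u
s = 1 (s = (1 + 1*0)² = (1 + 0)² = 1² = 1)
M(x) = 2 (M(x) = 2*1 = 2)
M((o(3) - 26) + W(1, -7)) + 47243 = 2 + 47243 = 47245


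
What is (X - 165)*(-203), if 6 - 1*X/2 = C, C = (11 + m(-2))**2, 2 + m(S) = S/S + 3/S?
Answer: 120785/2 ≈ 60393.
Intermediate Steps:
m(S) = -1 + 3/S (m(S) = -2 + (S/S + 3/S) = -2 + (1 + 3/S) = -1 + 3/S)
C = 289/4 (C = (11 + (3 - 1*(-2))/(-2))**2 = (11 - (3 + 2)/2)**2 = (11 - 1/2*5)**2 = (11 - 5/2)**2 = (17/2)**2 = 289/4 ≈ 72.250)
X = -265/2 (X = 12 - 2*289/4 = 12 - 289/2 = -265/2 ≈ -132.50)
(X - 165)*(-203) = (-265/2 - 165)*(-203) = -595/2*(-203) = 120785/2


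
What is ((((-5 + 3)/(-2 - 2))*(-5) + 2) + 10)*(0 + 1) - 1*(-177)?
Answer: 373/2 ≈ 186.50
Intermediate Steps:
((((-5 + 3)/(-2 - 2))*(-5) + 2) + 10)*(0 + 1) - 1*(-177) = ((-2/(-4)*(-5) + 2) + 10)*1 + 177 = ((-2*(-¼)*(-5) + 2) + 10)*1 + 177 = (((½)*(-5) + 2) + 10)*1 + 177 = ((-5/2 + 2) + 10)*1 + 177 = (-½ + 10)*1 + 177 = (19/2)*1 + 177 = 19/2 + 177 = 373/2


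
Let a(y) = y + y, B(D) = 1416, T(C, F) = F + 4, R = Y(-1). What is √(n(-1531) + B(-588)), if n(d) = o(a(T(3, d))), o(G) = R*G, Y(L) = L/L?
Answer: 3*I*√182 ≈ 40.472*I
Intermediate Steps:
Y(L) = 1
R = 1
T(C, F) = 4 + F
a(y) = 2*y
o(G) = G (o(G) = 1*G = G)
n(d) = 8 + 2*d (n(d) = 2*(4 + d) = 8 + 2*d)
√(n(-1531) + B(-588)) = √((8 + 2*(-1531)) + 1416) = √((8 - 3062) + 1416) = √(-3054 + 1416) = √(-1638) = 3*I*√182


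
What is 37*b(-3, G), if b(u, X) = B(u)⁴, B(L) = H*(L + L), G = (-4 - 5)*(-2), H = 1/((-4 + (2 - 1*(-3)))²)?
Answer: 47952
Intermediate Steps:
H = 1 (H = 1/((-4 + (2 + 3))²) = 1/((-4 + 5)²) = 1/(1²) = 1/1 = 1)
G = 18 (G = -9*(-2) = 18)
B(L) = 2*L (B(L) = 1*(L + L) = 1*(2*L) = 2*L)
b(u, X) = 16*u⁴ (b(u, X) = (2*u)⁴ = 16*u⁴)
37*b(-3, G) = 37*(16*(-3)⁴) = 37*(16*81) = 37*1296 = 47952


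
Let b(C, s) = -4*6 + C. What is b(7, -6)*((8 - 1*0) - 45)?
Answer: 629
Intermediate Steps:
b(C, s) = -24 + C
b(7, -6)*((8 - 1*0) - 45) = (-24 + 7)*((8 - 1*0) - 45) = -17*((8 + 0) - 45) = -17*(8 - 45) = -17*(-37) = 629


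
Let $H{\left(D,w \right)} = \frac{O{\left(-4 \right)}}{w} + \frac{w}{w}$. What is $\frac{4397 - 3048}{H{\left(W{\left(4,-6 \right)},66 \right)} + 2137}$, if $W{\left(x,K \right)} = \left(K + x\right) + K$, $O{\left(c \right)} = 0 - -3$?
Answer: $\frac{29678}{47037} \approx 0.63095$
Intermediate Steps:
$O{\left(c \right)} = 3$ ($O{\left(c \right)} = 0 + 3 = 3$)
$W{\left(x,K \right)} = x + 2 K$
$H{\left(D,w \right)} = 1 + \frac{3}{w}$ ($H{\left(D,w \right)} = \frac{3}{w} + \frac{w}{w} = \frac{3}{w} + 1 = 1 + \frac{3}{w}$)
$\frac{4397 - 3048}{H{\left(W{\left(4,-6 \right)},66 \right)} + 2137} = \frac{4397 - 3048}{\frac{3 + 66}{66} + 2137} = \frac{1349}{\frac{1}{66} \cdot 69 + 2137} = \frac{1349}{\frac{23}{22} + 2137} = \frac{1349}{\frac{47037}{22}} = 1349 \cdot \frac{22}{47037} = \frac{29678}{47037}$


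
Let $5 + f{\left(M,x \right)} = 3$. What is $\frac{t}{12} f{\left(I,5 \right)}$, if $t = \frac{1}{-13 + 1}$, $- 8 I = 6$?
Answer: $\frac{1}{72} \approx 0.013889$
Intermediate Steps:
$I = - \frac{3}{4}$ ($I = \left(- \frac{1}{8}\right) 6 = - \frac{3}{4} \approx -0.75$)
$t = - \frac{1}{12}$ ($t = \frac{1}{-12} = - \frac{1}{12} \approx -0.083333$)
$f{\left(M,x \right)} = -2$ ($f{\left(M,x \right)} = -5 + 3 = -2$)
$\frac{t}{12} f{\left(I,5 \right)} = \frac{1}{12} \left(- \frac{1}{12}\right) \left(-2\right) = \left(- \frac{1}{144}\right) \left(-2\right) = \frac{1}{72}$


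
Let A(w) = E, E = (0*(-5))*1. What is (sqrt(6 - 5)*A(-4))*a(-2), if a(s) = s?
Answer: 0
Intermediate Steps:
E = 0 (E = 0*1 = 0)
A(w) = 0
(sqrt(6 - 5)*A(-4))*a(-2) = (sqrt(6 - 5)*0)*(-2) = (sqrt(1)*0)*(-2) = (1*0)*(-2) = 0*(-2) = 0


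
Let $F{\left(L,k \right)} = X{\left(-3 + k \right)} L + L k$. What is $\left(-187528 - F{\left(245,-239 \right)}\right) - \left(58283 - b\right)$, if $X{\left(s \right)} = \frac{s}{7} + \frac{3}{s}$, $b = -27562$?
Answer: $- \frac{49935481}{242} \approx -2.0635 \cdot 10^{5}$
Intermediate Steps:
$X{\left(s \right)} = \frac{3}{s} + \frac{s}{7}$ ($X{\left(s \right)} = s \frac{1}{7} + \frac{3}{s} = \frac{s}{7} + \frac{3}{s} = \frac{3}{s} + \frac{s}{7}$)
$F{\left(L,k \right)} = L k + L \left(- \frac{3}{7} + \frac{3}{-3 + k} + \frac{k}{7}\right)$ ($F{\left(L,k \right)} = \left(\frac{3}{-3 + k} + \frac{-3 + k}{7}\right) L + L k = \left(\frac{3}{-3 + k} + \left(- \frac{3}{7} + \frac{k}{7}\right)\right) L + L k = \left(- \frac{3}{7} + \frac{3}{-3 + k} + \frac{k}{7}\right) L + L k = L \left(- \frac{3}{7} + \frac{3}{-3 + k} + \frac{k}{7}\right) + L k = L k + L \left(- \frac{3}{7} + \frac{3}{-3 + k} + \frac{k}{7}\right)$)
$\left(-187528 - F{\left(245,-239 \right)}\right) - \left(58283 - b\right) = \left(-187528 - \frac{1}{7} \cdot 245 \frac{1}{-3 - 239} \left(30 - -6453 + 8 \left(-239\right)^{2}\right)\right) - \left(58283 - -27562\right) = \left(-187528 - \frac{1}{7} \cdot 245 \frac{1}{-242} \left(30 + 6453 + 8 \cdot 57121\right)\right) - \left(58283 + 27562\right) = \left(-187528 - \frac{1}{7} \cdot 245 \left(- \frac{1}{242}\right) \left(30 + 6453 + 456968\right)\right) - 85845 = \left(-187528 - \frac{1}{7} \cdot 245 \left(- \frac{1}{242}\right) 463451\right) - 85845 = \left(-187528 - - \frac{16220785}{242}\right) - 85845 = \left(-187528 + \frac{16220785}{242}\right) - 85845 = - \frac{29160991}{242} - 85845 = - \frac{49935481}{242}$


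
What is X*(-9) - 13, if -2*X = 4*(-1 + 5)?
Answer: 59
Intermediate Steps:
X = -8 (X = -2*(-1 + 5) = -2*4 = -½*16 = -8)
X*(-9) - 13 = -8*(-9) - 13 = 72 - 13 = 59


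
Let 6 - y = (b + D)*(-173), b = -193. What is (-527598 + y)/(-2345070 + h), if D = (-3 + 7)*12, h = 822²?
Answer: 552677/1669386 ≈ 0.33107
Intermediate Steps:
h = 675684
D = 48 (D = 4*12 = 48)
y = -25079 (y = 6 - (-193 + 48)*(-173) = 6 - (-145)*(-173) = 6 - 1*25085 = 6 - 25085 = -25079)
(-527598 + y)/(-2345070 + h) = (-527598 - 25079)/(-2345070 + 675684) = -552677/(-1669386) = -552677*(-1/1669386) = 552677/1669386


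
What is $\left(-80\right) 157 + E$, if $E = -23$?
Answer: $-12583$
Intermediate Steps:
$\left(-80\right) 157 + E = \left(-80\right) 157 - 23 = -12560 - 23 = -12583$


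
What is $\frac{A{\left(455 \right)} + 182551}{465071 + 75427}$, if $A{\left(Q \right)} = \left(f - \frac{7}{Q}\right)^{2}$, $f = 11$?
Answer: $\frac{771787771}{2283604050} \approx 0.33797$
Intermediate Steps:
$A{\left(Q \right)} = \left(11 - \frac{7}{Q}\right)^{2}$
$\frac{A{\left(455 \right)} + 182551}{465071 + 75427} = \frac{\frac{\left(-7 + 11 \cdot 455\right)^{2}}{207025} + 182551}{465071 + 75427} = \frac{\frac{\left(-7 + 5005\right)^{2}}{207025} + 182551}{540498} = \left(\frac{4998^{2}}{207025} + 182551\right) \frac{1}{540498} = \left(\frac{1}{207025} \cdot 24980004 + 182551\right) \frac{1}{540498} = \left(\frac{509796}{4225} + 182551\right) \frac{1}{540498} = \frac{771787771}{4225} \cdot \frac{1}{540498} = \frac{771787771}{2283604050}$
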